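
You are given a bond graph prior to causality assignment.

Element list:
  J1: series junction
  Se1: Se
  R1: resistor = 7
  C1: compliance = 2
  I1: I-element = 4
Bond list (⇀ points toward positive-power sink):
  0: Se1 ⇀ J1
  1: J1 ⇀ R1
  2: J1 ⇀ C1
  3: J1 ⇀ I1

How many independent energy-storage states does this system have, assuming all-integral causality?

#0 →J1  (Se1: effort source, stroke at far end)
#2 →J1  (C1 outputs effort q/C1)
#3 →I1  (prefer integral on I1)
#1 →J1  (J1: bond 3 brought flow, rest push out)

2  (C1, I1 all integral)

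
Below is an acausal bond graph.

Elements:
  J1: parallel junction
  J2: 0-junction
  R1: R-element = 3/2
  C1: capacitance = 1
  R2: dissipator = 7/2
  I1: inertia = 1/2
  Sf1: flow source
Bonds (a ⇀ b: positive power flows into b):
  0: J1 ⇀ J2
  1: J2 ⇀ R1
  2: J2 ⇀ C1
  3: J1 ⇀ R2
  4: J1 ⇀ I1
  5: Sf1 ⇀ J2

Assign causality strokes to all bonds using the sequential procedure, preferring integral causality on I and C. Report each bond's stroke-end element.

b0 →J1
b1 →R1
b2 →J2
b3 →R2
b4 →I1
b5 →Sf1

bond 5 stroke at Sf1  (Sf1 (Sf) sets flow on bond)
bond 2 stroke at J2  (prefer integral on C1)
bond 0 stroke at J1  (J2: bond 2 brought effort, rest push out)
bond 1 stroke at R1  (common-e at J2 fixed by 2)
bond 3 stroke at R2  (J1: bond 0 brought effort, rest push out)
bond 4 stroke at I1  (common-e at J1 fixed by 0)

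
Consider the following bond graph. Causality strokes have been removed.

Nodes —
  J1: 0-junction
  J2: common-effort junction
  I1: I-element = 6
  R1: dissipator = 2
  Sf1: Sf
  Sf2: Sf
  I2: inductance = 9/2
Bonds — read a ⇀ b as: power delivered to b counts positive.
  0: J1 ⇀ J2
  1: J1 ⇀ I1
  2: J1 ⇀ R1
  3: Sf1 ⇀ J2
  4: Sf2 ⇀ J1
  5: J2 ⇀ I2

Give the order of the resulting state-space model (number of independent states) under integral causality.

bond 3 →Sf1  (Sf1 (Sf) sets flow on bond)
bond 4 →Sf2  (Sf2 (Sf) sets flow on bond)
bond 1 →I1  (prefer integral on I1)
bond 5 →I2  (I2 integral (f out))
bond 0 →J2  (only one effort-in slot at J2)
bond 2 →J1  (J1: last free bond brings effort in)

2  (I1, I2 all integral)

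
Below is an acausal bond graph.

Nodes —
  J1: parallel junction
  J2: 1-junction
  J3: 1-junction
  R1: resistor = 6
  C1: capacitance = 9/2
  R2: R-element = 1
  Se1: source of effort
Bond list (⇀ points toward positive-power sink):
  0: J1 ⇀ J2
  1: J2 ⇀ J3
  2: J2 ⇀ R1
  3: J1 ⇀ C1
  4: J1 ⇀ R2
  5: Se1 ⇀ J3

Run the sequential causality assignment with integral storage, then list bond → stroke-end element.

b5 stroke→J3  (Se1 fixes effort; stroke away)
b1 stroke→J2  (closing 1-jn rule on J3)
b3 stroke→J1  (C1: C, integral causality)
b0 stroke→J2  (0-jn J1 has e-setter on 3)
b4 stroke→R2  (common-e at J1 fixed by 3)
b2 stroke→R1  (J2: last free bond brings flow in)

b0 →J2
b1 →J2
b2 →R1
b3 →J1
b4 →R2
b5 →J3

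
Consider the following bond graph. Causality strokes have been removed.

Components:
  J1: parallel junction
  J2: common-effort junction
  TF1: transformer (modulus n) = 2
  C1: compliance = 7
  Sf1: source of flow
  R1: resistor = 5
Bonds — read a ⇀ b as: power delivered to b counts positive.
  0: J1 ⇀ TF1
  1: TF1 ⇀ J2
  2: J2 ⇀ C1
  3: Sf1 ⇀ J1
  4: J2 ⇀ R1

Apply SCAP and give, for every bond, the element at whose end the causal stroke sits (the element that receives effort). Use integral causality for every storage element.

β3 |Sf1  (Sf1 (Sf) sets flow on bond)
β0 |J1  (closing 0-jn rule on J1)
β1 |TF1  (TF1: transformer flips bond 0)
β2 |J2  (C1 outputs effort q/C1)
β4 |R1  (J2 effort already set via bond 2)

b0 |J1
b1 |TF1
b2 |J2
b3 |Sf1
b4 |R1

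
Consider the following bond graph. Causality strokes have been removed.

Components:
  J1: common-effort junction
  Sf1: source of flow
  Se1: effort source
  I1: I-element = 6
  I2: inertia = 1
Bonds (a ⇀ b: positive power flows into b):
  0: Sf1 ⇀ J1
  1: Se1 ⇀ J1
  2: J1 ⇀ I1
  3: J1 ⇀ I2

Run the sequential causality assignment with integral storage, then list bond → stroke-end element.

b0 stroke at Sf1  (source Sf1 imposes f)
b1 stroke at J1  (Se1 (Se) sets effort on bond)
b2 stroke at I1  (0-jn J1 has e-setter on 1)
b3 stroke at I2  (0-jn J1 has e-setter on 1)

b0 stroke→Sf1
b1 stroke→J1
b2 stroke→I1
b3 stroke→I2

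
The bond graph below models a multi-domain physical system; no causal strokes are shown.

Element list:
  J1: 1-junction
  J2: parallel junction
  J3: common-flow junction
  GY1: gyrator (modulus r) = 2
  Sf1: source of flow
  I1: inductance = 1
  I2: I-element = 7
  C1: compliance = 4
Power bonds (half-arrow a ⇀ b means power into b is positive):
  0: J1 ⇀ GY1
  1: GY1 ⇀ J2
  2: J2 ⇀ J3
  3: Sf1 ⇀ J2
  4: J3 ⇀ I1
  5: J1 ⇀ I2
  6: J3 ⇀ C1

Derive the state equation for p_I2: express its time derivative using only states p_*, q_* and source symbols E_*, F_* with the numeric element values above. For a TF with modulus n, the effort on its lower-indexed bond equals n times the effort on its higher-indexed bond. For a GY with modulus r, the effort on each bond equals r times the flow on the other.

β3 stroke at Sf1  (Sf1: flow source, stroke at near end)
β4 stroke at I1  (I1: I, integral causality)
β2 stroke at J3  (1-jn J3 has f-setter on 4)
β6 stroke at J3  (1-jn J3 has f-setter on 4)
β1 stroke at J2  (only one effort-in slot at J2)
β0 stroke at J1  (GY GY1: same side as bond 1)
β5 stroke at I2  (J1 needs exactly one f-in)

dp_I2/dt = 2*F_Sf1 - 2*p_I1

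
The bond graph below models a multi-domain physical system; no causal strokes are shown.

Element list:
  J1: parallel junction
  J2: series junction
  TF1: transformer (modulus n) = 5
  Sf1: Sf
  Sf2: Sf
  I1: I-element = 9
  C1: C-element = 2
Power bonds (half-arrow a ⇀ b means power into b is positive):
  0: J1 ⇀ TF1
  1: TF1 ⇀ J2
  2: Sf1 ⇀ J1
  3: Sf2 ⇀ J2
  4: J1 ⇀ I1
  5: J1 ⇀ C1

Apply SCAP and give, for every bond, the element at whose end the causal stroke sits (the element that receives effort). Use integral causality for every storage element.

#2 →Sf1  (Sf1 fixes flow; stroke at Sf1)
#3 →Sf2  (source Sf2 imposes f)
#1 →J2  (common-f at J2 fixed by 3)
#0 →TF1  (TF TF1: opposite of bond 1)
#4 →I1  (I1 outputs flow p/I1)
#5 →J1  (J1: last free bond brings effort in)

β0 |TF1
β1 |J2
β2 |Sf1
β3 |Sf2
β4 |I1
β5 |J1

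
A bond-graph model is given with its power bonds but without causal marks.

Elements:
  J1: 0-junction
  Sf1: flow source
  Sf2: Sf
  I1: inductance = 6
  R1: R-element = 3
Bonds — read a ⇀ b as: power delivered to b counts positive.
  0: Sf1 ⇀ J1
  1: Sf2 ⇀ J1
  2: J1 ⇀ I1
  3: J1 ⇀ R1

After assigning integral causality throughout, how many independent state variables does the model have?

bond 0 stroke at Sf1  (source Sf1 imposes f)
bond 1 stroke at Sf2  (Sf2: flow source, stroke at near end)
bond 2 stroke at I1  (I1 outputs flow p/I1)
bond 3 stroke at J1  (J1 needs exactly one e-in)

1  (I1 all integral)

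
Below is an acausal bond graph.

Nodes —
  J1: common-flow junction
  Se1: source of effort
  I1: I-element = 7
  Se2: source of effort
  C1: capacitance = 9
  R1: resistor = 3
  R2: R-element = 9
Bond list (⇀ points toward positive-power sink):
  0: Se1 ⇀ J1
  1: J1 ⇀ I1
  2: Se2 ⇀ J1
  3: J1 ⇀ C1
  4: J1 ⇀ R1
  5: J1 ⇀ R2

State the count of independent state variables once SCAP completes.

#0 stroke→J1  (Se1 (Se) sets effort on bond)
#2 stroke→J1  (Se2: effort source, stroke at far end)
#1 stroke→I1  (I1: I, integral causality)
#3 stroke→J1  (J1: bond 1 brought flow, rest push out)
#4 stroke→J1  (1-jn J1 has f-setter on 1)
#5 stroke→J1  (J1 flow already set via bond 1)

2  (C1, I1 all integral)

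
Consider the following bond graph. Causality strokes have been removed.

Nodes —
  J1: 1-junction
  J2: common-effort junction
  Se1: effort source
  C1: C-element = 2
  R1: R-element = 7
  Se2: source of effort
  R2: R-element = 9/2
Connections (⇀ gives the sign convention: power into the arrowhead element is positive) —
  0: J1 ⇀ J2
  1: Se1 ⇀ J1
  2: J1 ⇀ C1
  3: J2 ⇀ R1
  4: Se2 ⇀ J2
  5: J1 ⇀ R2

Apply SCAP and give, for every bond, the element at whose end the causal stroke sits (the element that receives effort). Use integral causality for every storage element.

β0 →J1
β1 →J1
β2 →J1
β3 →R1
β4 →J2
β5 →R2

b1 stroke at J1  (Se1 fixes effort; stroke away)
b4 stroke at J2  (Se2 fixes effort; stroke away)
b0 stroke at J1  (common-e at J2 fixed by 4)
b3 stroke at R1  (J2 effort already set via bond 4)
b2 stroke at J1  (C1 integral (e out))
b5 stroke at R2  (closing 1-jn rule on J1)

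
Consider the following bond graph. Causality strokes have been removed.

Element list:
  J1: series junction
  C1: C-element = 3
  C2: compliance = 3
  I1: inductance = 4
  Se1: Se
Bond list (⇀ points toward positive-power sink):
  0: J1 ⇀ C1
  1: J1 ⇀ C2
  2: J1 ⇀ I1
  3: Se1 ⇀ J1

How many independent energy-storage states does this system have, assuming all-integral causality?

3  (C1, C2, I1 all integral)

#3 |J1  (Se1 fixes effort; stroke away)
#0 |J1  (prefer integral on C1)
#1 |J1  (C2 outputs effort q/C2)
#2 |I1  (closing 1-jn rule on J1)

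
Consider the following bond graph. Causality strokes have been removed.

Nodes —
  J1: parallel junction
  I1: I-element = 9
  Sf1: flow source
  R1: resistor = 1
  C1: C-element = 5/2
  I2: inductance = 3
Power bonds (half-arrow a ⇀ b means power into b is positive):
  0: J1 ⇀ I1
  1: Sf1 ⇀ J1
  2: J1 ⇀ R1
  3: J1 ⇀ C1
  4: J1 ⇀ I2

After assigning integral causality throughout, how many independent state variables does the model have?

3  (C1, I1, I2 all integral)

b1 stroke at Sf1  (Sf1 (Sf) sets flow on bond)
b0 stroke at I1  (prefer integral on I1)
b3 stroke at J1  (prefer integral on C1)
b2 stroke at R1  (J1 effort already set via bond 3)
b4 stroke at I2  (J1: bond 3 brought effort, rest push out)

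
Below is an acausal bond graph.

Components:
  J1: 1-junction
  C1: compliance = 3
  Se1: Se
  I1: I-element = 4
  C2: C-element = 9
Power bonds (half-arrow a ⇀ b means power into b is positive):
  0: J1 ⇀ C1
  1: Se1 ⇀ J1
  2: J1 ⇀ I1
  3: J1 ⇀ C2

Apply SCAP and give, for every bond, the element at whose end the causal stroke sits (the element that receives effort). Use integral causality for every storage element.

#0 →J1
#1 →J1
#2 →I1
#3 →J1

bond 1 →J1  (Se1 fixes effort; stroke away)
bond 0 →J1  (C1 integral (e out))
bond 2 →I1  (I1 outputs flow p/I1)
bond 3 →J1  (J1 flow already set via bond 2)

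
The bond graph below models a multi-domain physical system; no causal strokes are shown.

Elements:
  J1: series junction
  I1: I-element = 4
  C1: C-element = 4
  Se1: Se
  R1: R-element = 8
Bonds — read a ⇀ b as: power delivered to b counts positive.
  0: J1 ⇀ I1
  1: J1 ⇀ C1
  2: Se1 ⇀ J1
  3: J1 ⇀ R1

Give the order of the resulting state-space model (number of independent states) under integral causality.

b2 stroke→J1  (source Se1 imposes e)
b0 stroke→I1  (I1 outputs flow p/I1)
b1 stroke→J1  (common-f at J1 fixed by 0)
b3 stroke→J1  (common-f at J1 fixed by 0)

2  (C1, I1 all integral)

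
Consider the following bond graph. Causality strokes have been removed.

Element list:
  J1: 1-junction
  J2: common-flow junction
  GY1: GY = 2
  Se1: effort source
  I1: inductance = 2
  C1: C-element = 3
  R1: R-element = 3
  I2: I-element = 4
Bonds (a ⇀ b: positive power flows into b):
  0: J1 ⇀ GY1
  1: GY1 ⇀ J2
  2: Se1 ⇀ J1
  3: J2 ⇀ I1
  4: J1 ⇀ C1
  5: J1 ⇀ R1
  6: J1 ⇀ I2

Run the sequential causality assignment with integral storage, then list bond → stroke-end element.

bond 0 stroke at J1
bond 1 stroke at J2
bond 2 stroke at J1
bond 3 stroke at I1
bond 4 stroke at J1
bond 5 stroke at J1
bond 6 stroke at I2

b2 stroke→J1  (Se1: effort source, stroke at far end)
b3 stroke→I1  (prefer integral on I1)
b1 stroke→J2  (common-f at J2 fixed by 3)
b0 stroke→J1  (GY1 both-in/both-out from 1)
b4 stroke→J1  (C1 integral (e out))
b6 stroke→I2  (I2 outputs flow p/I2)
b5 stroke→J1  (common-f at J1 fixed by 6)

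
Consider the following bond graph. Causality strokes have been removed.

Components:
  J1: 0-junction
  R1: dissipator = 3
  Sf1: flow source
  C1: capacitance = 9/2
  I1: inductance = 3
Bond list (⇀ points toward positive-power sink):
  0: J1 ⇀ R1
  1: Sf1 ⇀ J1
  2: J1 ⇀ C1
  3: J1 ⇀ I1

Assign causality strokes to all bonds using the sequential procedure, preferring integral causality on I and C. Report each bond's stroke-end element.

b0 stroke at R1
b1 stroke at Sf1
b2 stroke at J1
b3 stroke at I1

#1 stroke at Sf1  (Sf1: flow source, stroke at near end)
#2 stroke at J1  (C1: C, integral causality)
#0 stroke at R1  (J1: bond 2 brought effort, rest push out)
#3 stroke at I1  (J1: bond 2 brought effort, rest push out)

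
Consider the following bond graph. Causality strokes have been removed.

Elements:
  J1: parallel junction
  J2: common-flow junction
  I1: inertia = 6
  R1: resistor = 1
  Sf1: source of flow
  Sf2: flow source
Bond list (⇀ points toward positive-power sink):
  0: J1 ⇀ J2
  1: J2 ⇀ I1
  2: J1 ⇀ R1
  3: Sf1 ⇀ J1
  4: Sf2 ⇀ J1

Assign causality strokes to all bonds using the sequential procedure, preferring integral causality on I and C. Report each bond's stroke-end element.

#3 |Sf1  (source Sf1 imposes f)
#4 |Sf2  (Sf2: flow source, stroke at near end)
#1 |I1  (I1 integral (f out))
#0 |J2  (common-f at J2 fixed by 1)
#2 |J1  (only one effort-in slot at J1)

#0 →J2
#1 →I1
#2 →J1
#3 →Sf1
#4 →Sf2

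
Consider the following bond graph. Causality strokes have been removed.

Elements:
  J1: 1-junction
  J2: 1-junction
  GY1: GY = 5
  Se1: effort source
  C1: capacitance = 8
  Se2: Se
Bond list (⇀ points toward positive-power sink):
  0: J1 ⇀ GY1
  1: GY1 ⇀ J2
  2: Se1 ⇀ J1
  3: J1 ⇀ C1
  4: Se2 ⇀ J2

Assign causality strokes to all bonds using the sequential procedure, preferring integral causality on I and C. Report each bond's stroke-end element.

bond 2 stroke at J1  (Se1 (Se) sets effort on bond)
bond 4 stroke at J2  (Se2 fixes effort; stroke away)
bond 1 stroke at GY1  (J2 needs exactly one f-in)
bond 0 stroke at GY1  (through GY1, causality inverts; strokes same side of GY1)
bond 3 stroke at J1  (1-jn J1 has f-setter on 0)

#0 stroke at GY1
#1 stroke at GY1
#2 stroke at J1
#3 stroke at J1
#4 stroke at J2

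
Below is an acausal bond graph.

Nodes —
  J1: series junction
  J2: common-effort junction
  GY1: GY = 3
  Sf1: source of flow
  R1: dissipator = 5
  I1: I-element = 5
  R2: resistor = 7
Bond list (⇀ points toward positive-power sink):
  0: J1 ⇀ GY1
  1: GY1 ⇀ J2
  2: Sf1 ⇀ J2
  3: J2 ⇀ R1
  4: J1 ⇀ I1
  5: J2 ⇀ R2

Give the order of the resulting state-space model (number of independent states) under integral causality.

1  (I1 all integral)

bond 2 →Sf1  (Sf1 fixes flow; stroke at Sf1)
bond 4 →I1  (I1 outputs flow p/I1)
bond 0 →J1  (1-jn J1 has f-setter on 4)
bond 1 →J2  (GY1: gyrator matches bond 0)
bond 3 →R1  (J2: bond 1 brought effort, rest push out)
bond 5 →R2  (0-jn J2 has e-setter on 1)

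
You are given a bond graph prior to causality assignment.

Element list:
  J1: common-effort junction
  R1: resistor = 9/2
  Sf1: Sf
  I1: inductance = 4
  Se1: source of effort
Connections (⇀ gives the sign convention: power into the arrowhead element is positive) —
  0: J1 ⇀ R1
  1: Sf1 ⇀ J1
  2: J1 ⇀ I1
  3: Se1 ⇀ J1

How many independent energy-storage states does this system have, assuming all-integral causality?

1  (I1 all integral)

β1 →Sf1  (Sf1: flow source, stroke at near end)
β3 →J1  (source Se1 imposes e)
β0 →R1  (0-jn J1 has e-setter on 3)
β2 →I1  (0-jn J1 has e-setter on 3)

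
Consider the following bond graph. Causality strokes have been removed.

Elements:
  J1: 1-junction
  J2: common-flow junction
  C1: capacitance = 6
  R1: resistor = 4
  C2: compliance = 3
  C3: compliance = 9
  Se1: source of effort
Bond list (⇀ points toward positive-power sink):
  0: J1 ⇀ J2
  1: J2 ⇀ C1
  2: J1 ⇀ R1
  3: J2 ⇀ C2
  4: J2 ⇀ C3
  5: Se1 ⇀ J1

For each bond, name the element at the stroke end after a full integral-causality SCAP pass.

bond 0 |J1
bond 1 |J2
bond 2 |R1
bond 3 |J2
bond 4 |J2
bond 5 |J1

#5 →J1  (source Se1 imposes e)
#1 →J2  (C1 integral (e out))
#3 →J2  (C2: C, integral causality)
#4 →J2  (prefer integral on C3)
#0 →J1  (closing 1-jn rule on J2)
#2 →R1  (only one flow-in slot at J1)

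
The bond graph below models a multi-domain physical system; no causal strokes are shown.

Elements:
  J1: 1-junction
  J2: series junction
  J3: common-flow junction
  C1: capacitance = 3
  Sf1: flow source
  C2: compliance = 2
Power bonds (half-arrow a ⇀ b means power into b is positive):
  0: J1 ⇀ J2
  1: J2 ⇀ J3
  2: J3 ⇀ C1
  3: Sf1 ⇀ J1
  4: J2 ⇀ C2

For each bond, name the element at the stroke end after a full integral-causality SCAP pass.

#0 stroke→J1
#1 stroke→J2
#2 stroke→J3
#3 stroke→Sf1
#4 stroke→J2

#3 stroke→Sf1  (Sf1 fixes flow; stroke at Sf1)
#0 stroke→J1  (J1: bond 3 brought flow, rest push out)
#1 stroke→J2  (1-jn J2 has f-setter on 0)
#4 stroke→J2  (J2 flow already set via bond 0)
#2 stroke→J3  (J3: bond 1 brought flow, rest push out)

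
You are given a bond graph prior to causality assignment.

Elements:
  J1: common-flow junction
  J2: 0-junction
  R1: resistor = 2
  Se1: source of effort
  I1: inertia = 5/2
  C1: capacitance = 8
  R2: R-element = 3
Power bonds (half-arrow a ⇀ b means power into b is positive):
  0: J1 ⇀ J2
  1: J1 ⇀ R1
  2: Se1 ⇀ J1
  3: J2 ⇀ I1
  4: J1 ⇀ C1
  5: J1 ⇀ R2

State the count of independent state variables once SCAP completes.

bond 2 stroke→J1  (Se1 (Se) sets effort on bond)
bond 3 stroke→I1  (I1 outputs flow p/I1)
bond 0 stroke→J2  (only one effort-in slot at J2)
bond 1 stroke→J1  (J1 flow already set via bond 0)
bond 4 stroke→J1  (J1: bond 0 brought flow, rest push out)
bond 5 stroke→J1  (J1 flow already set via bond 0)

2  (C1, I1 all integral)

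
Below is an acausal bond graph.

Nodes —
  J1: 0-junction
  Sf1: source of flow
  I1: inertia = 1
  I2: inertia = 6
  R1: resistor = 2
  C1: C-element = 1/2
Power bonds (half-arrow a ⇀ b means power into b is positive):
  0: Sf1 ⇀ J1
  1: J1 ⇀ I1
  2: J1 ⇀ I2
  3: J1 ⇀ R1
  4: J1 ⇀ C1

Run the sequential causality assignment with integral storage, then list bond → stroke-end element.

bond 0 →Sf1
bond 1 →I1
bond 2 →I2
bond 3 →R1
bond 4 →J1

b0 stroke at Sf1  (Sf1 fixes flow; stroke at Sf1)
b1 stroke at I1  (prefer integral on I1)
b2 stroke at I2  (I2 outputs flow p/I2)
b4 stroke at J1  (prefer integral on C1)
b3 stroke at R1  (J1: bond 4 brought effort, rest push out)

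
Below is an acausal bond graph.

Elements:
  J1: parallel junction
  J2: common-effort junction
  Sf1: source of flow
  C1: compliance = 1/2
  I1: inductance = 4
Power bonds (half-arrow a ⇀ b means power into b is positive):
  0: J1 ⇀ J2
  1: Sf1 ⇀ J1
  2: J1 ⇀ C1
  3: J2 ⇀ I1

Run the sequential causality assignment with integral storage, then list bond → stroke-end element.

bond 0 stroke at J2
bond 1 stroke at Sf1
bond 2 stroke at J1
bond 3 stroke at I1

b1 →Sf1  (Sf1: flow source, stroke at near end)
b2 →J1  (C1 outputs effort q/C1)
b0 →J2  (J1 effort already set via bond 2)
b3 →I1  (common-e at J2 fixed by 0)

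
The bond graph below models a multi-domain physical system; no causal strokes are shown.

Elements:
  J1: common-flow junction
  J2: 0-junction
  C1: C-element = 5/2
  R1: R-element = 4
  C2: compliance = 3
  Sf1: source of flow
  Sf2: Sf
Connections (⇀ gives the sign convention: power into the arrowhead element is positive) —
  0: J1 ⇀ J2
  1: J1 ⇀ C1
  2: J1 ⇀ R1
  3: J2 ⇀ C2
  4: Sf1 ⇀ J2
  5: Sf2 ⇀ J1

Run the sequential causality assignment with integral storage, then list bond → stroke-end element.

#0 →J1
#1 →J1
#2 →J1
#3 →J2
#4 →Sf1
#5 →Sf2

β4 →Sf1  (Sf1 (Sf) sets flow on bond)
β5 →Sf2  (Sf2 (Sf) sets flow on bond)
β0 →J1  (common-f at J1 fixed by 5)
β1 →J1  (common-f at J1 fixed by 5)
β2 →J1  (1-jn J1 has f-setter on 5)
β3 →J2  (J2 needs exactly one e-in)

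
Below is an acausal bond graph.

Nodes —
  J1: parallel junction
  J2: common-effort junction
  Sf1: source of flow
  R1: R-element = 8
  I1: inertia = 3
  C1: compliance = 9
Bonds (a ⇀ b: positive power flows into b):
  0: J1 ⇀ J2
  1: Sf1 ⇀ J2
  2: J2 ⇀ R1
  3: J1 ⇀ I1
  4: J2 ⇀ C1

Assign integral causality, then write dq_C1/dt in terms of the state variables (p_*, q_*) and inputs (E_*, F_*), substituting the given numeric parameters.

#1 stroke→Sf1  (Sf1: flow source, stroke at near end)
#3 stroke→I1  (prefer integral on I1)
#0 stroke→J1  (only one effort-in slot at J1)
#4 stroke→J2  (C1: C, integral causality)
#2 stroke→R1  (0-jn J2 has e-setter on 4)

dq_C1/dt = F_Sf1 - p_I1/3 - q_C1/72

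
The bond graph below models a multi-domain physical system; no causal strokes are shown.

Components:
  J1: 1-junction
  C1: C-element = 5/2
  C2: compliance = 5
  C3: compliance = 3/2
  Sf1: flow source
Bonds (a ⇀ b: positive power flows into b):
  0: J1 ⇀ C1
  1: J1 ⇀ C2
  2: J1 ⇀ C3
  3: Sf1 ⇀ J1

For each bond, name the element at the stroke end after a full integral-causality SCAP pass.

bond 0 →J1
bond 1 →J1
bond 2 →J1
bond 3 →Sf1

bond 3 stroke at Sf1  (Sf1: flow source, stroke at near end)
bond 0 stroke at J1  (1-jn J1 has f-setter on 3)
bond 1 stroke at J1  (1-jn J1 has f-setter on 3)
bond 2 stroke at J1  (1-jn J1 has f-setter on 3)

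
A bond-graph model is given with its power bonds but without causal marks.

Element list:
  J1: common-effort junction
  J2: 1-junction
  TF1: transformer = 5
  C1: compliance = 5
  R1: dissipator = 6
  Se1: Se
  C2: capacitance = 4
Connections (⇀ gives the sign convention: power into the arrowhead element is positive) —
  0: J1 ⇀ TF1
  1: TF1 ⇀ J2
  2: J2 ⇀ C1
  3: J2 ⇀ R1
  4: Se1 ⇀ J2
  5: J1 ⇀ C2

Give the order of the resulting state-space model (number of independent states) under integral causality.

#4 stroke at J2  (Se1: effort source, stroke at far end)
#2 stroke at J2  (C1 outputs effort q/C1)
#5 stroke at J1  (C2 outputs effort q/C2)
#0 stroke at TF1  (common-e at J1 fixed by 5)
#1 stroke at J2  (TF1 one-in-one-out from 0)
#3 stroke at R1  (closing 1-jn rule on J2)

2  (C1, C2 all integral)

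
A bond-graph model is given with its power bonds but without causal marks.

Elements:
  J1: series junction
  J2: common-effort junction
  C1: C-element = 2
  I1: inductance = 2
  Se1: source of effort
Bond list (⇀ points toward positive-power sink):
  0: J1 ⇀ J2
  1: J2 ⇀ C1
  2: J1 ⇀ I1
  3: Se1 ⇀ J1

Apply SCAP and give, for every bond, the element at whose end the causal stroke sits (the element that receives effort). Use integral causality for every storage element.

#3 →J1  (source Se1 imposes e)
#1 →J2  (C1 outputs effort q/C1)
#0 →J1  (J2 effort already set via bond 1)
#2 →I1  (only one flow-in slot at J1)

β0 |J1
β1 |J2
β2 |I1
β3 |J1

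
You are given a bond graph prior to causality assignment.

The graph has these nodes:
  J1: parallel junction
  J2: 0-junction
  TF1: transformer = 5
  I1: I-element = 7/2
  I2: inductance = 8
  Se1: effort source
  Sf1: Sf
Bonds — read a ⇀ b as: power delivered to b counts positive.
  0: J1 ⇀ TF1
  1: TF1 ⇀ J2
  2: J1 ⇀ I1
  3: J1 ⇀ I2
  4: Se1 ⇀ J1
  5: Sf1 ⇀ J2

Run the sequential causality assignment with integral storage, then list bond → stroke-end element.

bond 0 →TF1
bond 1 →J2
bond 2 →I1
bond 3 →I2
bond 4 →J1
bond 5 →Sf1

#4 stroke at J1  (Se1: effort source, stroke at far end)
#5 stroke at Sf1  (Sf1 (Sf) sets flow on bond)
#0 stroke at TF1  (0-jn J1 has e-setter on 4)
#2 stroke at I1  (0-jn J1 has e-setter on 4)
#3 stroke at I2  (0-jn J1 has e-setter on 4)
#1 stroke at J2  (J2 needs exactly one e-in)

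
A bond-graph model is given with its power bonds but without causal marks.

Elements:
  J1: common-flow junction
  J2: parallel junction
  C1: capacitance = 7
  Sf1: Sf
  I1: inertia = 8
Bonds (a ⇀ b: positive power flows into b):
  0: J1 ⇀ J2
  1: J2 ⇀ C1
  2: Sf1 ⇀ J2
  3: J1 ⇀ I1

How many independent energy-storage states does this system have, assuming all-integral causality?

β2 |Sf1  (source Sf1 imposes f)
β1 |J2  (prefer integral on C1)
β0 |J1  (0-jn J2 has e-setter on 1)
β3 |I1  (J1: last free bond brings flow in)

2  (C1, I1 all integral)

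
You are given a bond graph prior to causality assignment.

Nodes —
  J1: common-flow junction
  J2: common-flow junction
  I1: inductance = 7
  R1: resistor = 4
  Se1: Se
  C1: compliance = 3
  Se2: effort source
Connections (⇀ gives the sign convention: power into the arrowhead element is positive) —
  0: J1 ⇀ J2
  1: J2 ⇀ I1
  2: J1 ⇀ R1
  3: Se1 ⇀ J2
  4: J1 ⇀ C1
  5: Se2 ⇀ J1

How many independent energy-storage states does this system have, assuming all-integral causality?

bond 3 stroke→J2  (Se1: effort source, stroke at far end)
bond 5 stroke→J1  (Se2 (Se) sets effort on bond)
bond 1 stroke→I1  (I1 outputs flow p/I1)
bond 0 stroke→J2  (J2: bond 1 brought flow, rest push out)
bond 2 stroke→J1  (J1 flow already set via bond 0)
bond 4 stroke→J1  (J1: bond 0 brought flow, rest push out)

2  (C1, I1 all integral)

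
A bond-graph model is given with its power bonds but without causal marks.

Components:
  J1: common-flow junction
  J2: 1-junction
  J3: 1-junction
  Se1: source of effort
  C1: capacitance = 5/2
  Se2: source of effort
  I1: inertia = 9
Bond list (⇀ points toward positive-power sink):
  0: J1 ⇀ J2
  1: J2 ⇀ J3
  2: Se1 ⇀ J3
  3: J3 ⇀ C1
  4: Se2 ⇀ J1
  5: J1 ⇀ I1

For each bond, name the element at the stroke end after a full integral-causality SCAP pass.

β0 stroke at J1
β1 stroke at J2
β2 stroke at J3
β3 stroke at J3
β4 stroke at J1
β5 stroke at I1

#2 →J3  (Se1 fixes effort; stroke away)
#4 →J1  (Se2: effort source, stroke at far end)
#3 →J3  (C1 outputs effort q/C1)
#1 →J2  (only one flow-in slot at J3)
#0 →J1  (J2: last free bond brings flow in)
#5 →I1  (closing 1-jn rule on J1)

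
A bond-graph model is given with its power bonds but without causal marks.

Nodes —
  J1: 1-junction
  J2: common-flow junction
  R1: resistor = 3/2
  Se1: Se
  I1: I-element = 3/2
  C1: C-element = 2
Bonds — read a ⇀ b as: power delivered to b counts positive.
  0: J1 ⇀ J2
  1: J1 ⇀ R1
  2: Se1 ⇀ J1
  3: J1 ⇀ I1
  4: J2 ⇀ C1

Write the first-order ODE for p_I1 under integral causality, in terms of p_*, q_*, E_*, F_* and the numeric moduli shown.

b2 stroke at J1  (Se1 (Se) sets effort on bond)
b3 stroke at I1  (I1 outputs flow p/I1)
b0 stroke at J1  (J1 flow already set via bond 3)
b1 stroke at J1  (1-jn J1 has f-setter on 3)
b4 stroke at J2  (J2 flow already set via bond 0)

dp_I1/dt = E_Se1 - p_I1 - q_C1/2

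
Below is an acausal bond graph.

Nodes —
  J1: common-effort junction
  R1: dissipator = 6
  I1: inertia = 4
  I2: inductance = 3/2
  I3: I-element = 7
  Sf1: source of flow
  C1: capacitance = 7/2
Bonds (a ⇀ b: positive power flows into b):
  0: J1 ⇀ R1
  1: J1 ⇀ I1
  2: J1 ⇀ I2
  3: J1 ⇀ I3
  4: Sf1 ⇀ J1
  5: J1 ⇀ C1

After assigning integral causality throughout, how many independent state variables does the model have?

#4 |Sf1  (Sf1: flow source, stroke at near end)
#1 |I1  (I1 integral (f out))
#2 |I2  (I2: I, integral causality)
#3 |I3  (I3 integral (f out))
#5 |J1  (C1: C, integral causality)
#0 |R1  (J1 effort already set via bond 5)

4  (C1, I1, I2, I3 all integral)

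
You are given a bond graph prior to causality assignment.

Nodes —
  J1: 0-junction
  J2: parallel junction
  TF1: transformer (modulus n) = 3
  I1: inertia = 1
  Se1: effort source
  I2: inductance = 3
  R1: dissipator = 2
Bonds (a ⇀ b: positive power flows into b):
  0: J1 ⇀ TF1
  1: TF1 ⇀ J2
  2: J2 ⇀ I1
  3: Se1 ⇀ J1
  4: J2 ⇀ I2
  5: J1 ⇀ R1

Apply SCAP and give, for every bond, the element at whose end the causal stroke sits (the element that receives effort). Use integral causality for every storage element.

bond 3 |J1  (source Se1 imposes e)
bond 0 |TF1  (J1 effort already set via bond 3)
bond 5 |R1  (0-jn J1 has e-setter on 3)
bond 1 |J2  (TF1: transformer flips bond 0)
bond 2 |I1  (0-jn J2 has e-setter on 1)
bond 4 |I2  (J2 effort already set via bond 1)

#0 |TF1
#1 |J2
#2 |I1
#3 |J1
#4 |I2
#5 |R1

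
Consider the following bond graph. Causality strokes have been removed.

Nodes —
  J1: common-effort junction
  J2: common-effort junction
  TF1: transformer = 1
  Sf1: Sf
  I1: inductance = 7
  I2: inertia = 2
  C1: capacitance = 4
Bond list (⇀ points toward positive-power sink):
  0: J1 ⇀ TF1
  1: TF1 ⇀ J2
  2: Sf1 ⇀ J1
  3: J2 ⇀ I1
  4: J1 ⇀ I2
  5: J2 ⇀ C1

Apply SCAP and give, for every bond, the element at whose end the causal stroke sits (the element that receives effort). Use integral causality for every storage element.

β0 stroke at J1
β1 stroke at TF1
β2 stroke at Sf1
β3 stroke at I1
β4 stroke at I2
β5 stroke at J2

β2 |Sf1  (source Sf1 imposes f)
β3 |I1  (I1 integral (f out))
β4 |I2  (I2 integral (f out))
β0 |J1  (J1 needs exactly one e-in)
β1 |TF1  (TF1: transformer flips bond 0)
β5 |J2  (J2 needs exactly one e-in)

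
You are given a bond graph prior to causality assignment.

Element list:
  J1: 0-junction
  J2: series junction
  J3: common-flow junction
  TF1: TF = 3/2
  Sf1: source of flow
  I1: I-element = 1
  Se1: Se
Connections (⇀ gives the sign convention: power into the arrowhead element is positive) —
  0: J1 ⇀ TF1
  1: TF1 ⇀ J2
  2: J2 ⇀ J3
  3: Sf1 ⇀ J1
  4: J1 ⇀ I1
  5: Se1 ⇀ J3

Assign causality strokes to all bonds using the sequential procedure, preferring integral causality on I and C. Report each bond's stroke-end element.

#0 |J1
#1 |TF1
#2 |J2
#3 |Sf1
#4 |I1
#5 |J3

#3 →Sf1  (Sf1 fixes flow; stroke at Sf1)
#5 →J3  (Se1: effort source, stroke at far end)
#2 →J2  (J3 needs exactly one f-in)
#1 →TF1  (J2: last free bond brings flow in)
#0 →J1  (TF TF1: opposite of bond 1)
#4 →I1  (J1: bond 0 brought effort, rest push out)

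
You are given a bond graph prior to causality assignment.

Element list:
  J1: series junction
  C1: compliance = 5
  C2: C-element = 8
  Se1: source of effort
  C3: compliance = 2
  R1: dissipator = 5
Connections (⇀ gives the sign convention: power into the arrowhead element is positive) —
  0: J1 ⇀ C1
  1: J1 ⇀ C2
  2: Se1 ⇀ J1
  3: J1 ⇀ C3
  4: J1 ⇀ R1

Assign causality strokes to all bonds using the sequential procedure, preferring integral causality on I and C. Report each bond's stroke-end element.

#0 →J1
#1 →J1
#2 →J1
#3 →J1
#4 →R1

b2 stroke→J1  (Se1 fixes effort; stroke away)
b0 stroke→J1  (C1 integral (e out))
b1 stroke→J1  (prefer integral on C2)
b3 stroke→J1  (C3 outputs effort q/C3)
b4 stroke→R1  (J1 needs exactly one f-in)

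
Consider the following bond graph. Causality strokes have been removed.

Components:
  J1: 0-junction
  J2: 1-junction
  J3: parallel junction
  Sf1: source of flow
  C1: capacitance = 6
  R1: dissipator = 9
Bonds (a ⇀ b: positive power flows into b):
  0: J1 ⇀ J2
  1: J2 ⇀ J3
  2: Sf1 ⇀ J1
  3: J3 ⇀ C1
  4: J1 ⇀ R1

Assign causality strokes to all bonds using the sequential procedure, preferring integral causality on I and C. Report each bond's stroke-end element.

bond 2 stroke→Sf1  (Sf1 fixes flow; stroke at Sf1)
bond 3 stroke→J3  (prefer integral on C1)
bond 1 stroke→J2  (J3 effort already set via bond 3)
bond 0 stroke→J1  (J2: last free bond brings flow in)
bond 4 stroke→R1  (J1: bond 0 brought effort, rest push out)

bond 0 stroke at J1
bond 1 stroke at J2
bond 2 stroke at Sf1
bond 3 stroke at J3
bond 4 stroke at R1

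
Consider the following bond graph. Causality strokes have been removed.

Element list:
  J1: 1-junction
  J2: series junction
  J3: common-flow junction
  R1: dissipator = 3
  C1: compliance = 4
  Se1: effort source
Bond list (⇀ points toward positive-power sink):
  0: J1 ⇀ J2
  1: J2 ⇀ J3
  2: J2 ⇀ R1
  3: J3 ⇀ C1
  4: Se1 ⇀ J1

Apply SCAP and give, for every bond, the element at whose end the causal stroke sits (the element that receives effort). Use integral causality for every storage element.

b0 stroke→J2
b1 stroke→J2
b2 stroke→R1
b3 stroke→J3
b4 stroke→J1

bond 4 stroke→J1  (Se1 (Se) sets effort on bond)
bond 0 stroke→J2  (only one flow-in slot at J1)
bond 3 stroke→J3  (C1: C, integral causality)
bond 1 stroke→J2  (J3 needs exactly one f-in)
bond 2 stroke→R1  (closing 1-jn rule on J2)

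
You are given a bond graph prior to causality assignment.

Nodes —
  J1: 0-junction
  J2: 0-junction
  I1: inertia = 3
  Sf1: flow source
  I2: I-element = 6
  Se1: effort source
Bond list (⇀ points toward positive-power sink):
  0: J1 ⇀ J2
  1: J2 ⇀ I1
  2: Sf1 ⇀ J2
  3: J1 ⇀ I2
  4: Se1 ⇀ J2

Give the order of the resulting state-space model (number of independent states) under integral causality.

β2 |Sf1  (source Sf1 imposes f)
β4 |J2  (Se1: effort source, stroke at far end)
β0 |J1  (J2 effort already set via bond 4)
β1 |I1  (J2 effort already set via bond 4)
β3 |I2  (J1 effort already set via bond 0)

2  (I1, I2 all integral)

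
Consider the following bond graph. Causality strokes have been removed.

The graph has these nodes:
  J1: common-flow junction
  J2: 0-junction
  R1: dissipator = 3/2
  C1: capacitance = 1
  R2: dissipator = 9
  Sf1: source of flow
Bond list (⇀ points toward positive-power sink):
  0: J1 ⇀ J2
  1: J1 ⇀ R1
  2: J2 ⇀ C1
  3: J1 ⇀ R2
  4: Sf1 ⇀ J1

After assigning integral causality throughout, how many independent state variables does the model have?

bond 4 stroke at Sf1  (source Sf1 imposes f)
bond 0 stroke at J1  (common-f at J1 fixed by 4)
bond 1 stroke at J1  (J1 flow already set via bond 4)
bond 3 stroke at J1  (1-jn J1 has f-setter on 4)
bond 2 stroke at J2  (closing 0-jn rule on J2)

1  (C1 all integral)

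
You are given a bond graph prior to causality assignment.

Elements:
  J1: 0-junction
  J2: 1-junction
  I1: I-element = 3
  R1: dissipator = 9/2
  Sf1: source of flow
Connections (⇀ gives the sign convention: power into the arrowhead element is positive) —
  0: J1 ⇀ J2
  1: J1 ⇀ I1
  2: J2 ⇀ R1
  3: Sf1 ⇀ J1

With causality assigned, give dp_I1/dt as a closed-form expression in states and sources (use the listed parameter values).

β3 |Sf1  (Sf1 fixes flow; stroke at Sf1)
β1 |I1  (I1: I, integral causality)
β0 |J1  (J1 needs exactly one e-in)
β2 |J2  (J2 flow already set via bond 0)

dp_I1/dt = 9*F_Sf1/2 - 3*p_I1/2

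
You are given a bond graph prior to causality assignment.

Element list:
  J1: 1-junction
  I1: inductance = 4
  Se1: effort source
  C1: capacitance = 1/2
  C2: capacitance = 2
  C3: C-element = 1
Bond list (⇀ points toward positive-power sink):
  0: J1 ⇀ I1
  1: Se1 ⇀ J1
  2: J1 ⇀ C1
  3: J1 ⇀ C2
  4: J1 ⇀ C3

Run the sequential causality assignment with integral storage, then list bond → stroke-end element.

#1 stroke→J1  (source Se1 imposes e)
#0 stroke→I1  (I1: I, integral causality)
#2 stroke→J1  (1-jn J1 has f-setter on 0)
#3 stroke→J1  (1-jn J1 has f-setter on 0)
#4 stroke→J1  (1-jn J1 has f-setter on 0)

b0 →I1
b1 →J1
b2 →J1
b3 →J1
b4 →J1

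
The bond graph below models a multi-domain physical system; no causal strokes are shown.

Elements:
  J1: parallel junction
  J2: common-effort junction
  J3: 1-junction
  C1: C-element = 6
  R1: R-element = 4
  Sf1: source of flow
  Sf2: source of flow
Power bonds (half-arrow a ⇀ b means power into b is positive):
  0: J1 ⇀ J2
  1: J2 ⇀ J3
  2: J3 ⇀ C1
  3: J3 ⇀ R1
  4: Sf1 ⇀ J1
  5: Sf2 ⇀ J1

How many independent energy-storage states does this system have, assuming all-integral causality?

1  (C1 all integral)

bond 4 |Sf1  (Sf1 fixes flow; stroke at Sf1)
bond 5 |Sf2  (Sf2 (Sf) sets flow on bond)
bond 0 |J1  (only one effort-in slot at J1)
bond 1 |J2  (J2 needs exactly one e-in)
bond 2 |J3  (common-f at J3 fixed by 1)
bond 3 |J3  (J3 flow already set via bond 1)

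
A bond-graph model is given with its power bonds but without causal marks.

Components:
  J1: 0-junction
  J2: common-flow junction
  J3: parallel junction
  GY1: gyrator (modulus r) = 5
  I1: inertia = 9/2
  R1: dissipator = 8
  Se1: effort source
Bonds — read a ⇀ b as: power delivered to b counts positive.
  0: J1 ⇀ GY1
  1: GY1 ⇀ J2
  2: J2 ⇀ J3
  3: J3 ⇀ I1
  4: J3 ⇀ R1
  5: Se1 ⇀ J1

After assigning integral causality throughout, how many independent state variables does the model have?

b5 →J1  (Se1 fixes effort; stroke away)
b0 →GY1  (0-jn J1 has e-setter on 5)
b1 →GY1  (GY1 both-in/both-out from 0)
b2 →J2  (J2 flow already set via bond 1)
b3 →I1  (prefer integral on I1)
b4 →J3  (only one effort-in slot at J3)

1  (I1 all integral)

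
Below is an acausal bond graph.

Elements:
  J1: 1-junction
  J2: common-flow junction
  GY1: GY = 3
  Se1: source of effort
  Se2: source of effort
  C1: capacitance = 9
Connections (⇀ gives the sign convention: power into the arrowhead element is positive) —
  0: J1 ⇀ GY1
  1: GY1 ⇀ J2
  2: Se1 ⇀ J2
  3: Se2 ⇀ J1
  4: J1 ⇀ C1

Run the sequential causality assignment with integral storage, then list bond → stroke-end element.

bond 0 stroke→GY1
bond 1 stroke→GY1
bond 2 stroke→J2
bond 3 stroke→J1
bond 4 stroke→J1

β2 stroke→J2  (Se1 fixes effort; stroke away)
β3 stroke→J1  (Se2 fixes effort; stroke away)
β1 stroke→GY1  (closing 1-jn rule on J2)
β0 stroke→GY1  (GY GY1: same side as bond 1)
β4 stroke→J1  (J1 flow already set via bond 0)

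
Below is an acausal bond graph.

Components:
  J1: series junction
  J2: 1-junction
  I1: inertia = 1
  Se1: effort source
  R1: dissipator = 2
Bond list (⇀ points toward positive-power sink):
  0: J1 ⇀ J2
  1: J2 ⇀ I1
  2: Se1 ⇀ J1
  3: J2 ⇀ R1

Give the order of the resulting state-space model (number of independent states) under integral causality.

b2 stroke at J1  (Se1: effort source, stroke at far end)
b0 stroke at J2  (only one flow-in slot at J1)
b1 stroke at I1  (I1 outputs flow p/I1)
b3 stroke at J2  (J2 flow already set via bond 1)

1  (I1 all integral)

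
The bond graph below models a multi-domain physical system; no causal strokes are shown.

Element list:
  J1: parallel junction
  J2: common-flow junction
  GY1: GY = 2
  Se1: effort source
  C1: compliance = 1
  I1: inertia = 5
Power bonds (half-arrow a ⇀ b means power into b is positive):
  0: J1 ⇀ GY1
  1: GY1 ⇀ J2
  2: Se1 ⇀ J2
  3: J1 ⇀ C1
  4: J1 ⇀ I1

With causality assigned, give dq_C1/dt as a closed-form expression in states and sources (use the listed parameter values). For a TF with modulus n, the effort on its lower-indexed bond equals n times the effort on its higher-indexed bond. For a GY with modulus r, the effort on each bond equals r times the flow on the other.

dq_C1/dt = E_Se1/2 - p_I1/5

bond 2 |J2  (Se1 fixes effort; stroke away)
bond 1 |GY1  (only one flow-in slot at J2)
bond 0 |GY1  (GY1: gyrator matches bond 1)
bond 3 |J1  (C1 outputs effort q/C1)
bond 4 |I1  (J1 effort already set via bond 3)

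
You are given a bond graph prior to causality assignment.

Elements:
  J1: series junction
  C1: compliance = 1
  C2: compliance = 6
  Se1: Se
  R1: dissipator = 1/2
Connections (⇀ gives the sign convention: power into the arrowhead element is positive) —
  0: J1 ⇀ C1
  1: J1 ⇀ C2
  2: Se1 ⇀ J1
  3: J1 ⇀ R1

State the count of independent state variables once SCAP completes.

β2 |J1  (source Se1 imposes e)
β0 |J1  (C1 integral (e out))
β1 |J1  (C2 outputs effort q/C2)
β3 |R1  (J1: last free bond brings flow in)

2  (C1, C2 all integral)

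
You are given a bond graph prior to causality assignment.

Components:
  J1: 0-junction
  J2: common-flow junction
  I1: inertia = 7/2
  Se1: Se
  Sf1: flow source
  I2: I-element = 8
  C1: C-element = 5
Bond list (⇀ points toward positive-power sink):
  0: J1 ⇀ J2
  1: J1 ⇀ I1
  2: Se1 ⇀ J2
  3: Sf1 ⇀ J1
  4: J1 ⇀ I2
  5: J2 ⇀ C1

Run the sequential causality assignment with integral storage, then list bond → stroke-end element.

b2 |J2  (source Se1 imposes e)
b3 |Sf1  (Sf1: flow source, stroke at near end)
b1 |I1  (I1: I, integral causality)
b4 |I2  (I2 integral (f out))
b0 |J1  (J1 needs exactly one e-in)
b5 |J2  (1-jn J2 has f-setter on 0)

b0 stroke at J1
b1 stroke at I1
b2 stroke at J2
b3 stroke at Sf1
b4 stroke at I2
b5 stroke at J2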